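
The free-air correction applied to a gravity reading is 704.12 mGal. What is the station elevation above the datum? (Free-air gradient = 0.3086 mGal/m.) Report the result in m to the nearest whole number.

h = 704.12 / 0.3086 = 2281.66 m

2282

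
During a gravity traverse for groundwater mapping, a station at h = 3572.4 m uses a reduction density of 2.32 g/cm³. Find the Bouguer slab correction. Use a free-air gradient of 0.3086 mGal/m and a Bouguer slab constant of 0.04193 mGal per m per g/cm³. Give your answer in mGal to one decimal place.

347.5

Bouguer slab correction = 0.04193 × 2.32 × 3572.4 = 347.5 mGal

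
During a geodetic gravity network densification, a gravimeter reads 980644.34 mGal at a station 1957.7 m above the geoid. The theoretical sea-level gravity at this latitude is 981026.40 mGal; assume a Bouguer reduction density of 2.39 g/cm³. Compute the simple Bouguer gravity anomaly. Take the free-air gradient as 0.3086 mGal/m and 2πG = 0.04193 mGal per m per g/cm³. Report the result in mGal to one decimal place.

Free-air correction = 0.3086 × 1957.7 = 604.15 mGal
Free-air anomaly = 980644.34 − 981026.40 + (604.15) = 222.09 mGal
Bouguer slab correction = 0.04193 × 2.39 × 1957.7 = 196.19 mGal
Simple Bouguer anomaly = 222.09 − (196.19) = 25.90 mGal

25.9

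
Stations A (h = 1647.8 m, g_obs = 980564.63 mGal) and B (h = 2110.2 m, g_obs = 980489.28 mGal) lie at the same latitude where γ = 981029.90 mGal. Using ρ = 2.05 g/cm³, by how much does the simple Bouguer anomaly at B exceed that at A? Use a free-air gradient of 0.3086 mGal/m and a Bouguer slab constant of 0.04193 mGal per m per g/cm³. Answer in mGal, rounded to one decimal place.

Δg_SB(A) = 980564.63 − 981029.90 + 0.3086×1647.8 − 0.04193×2.05×1647.8 = -98.40 mGal
Δg_SB(B) = 980489.28 − 981029.90 + 0.3086×2110.2 − 0.04193×2.05×2110.2 = -70.80 mGal
Difference = -70.80 − (-98.40) = 27.60 mGal

27.6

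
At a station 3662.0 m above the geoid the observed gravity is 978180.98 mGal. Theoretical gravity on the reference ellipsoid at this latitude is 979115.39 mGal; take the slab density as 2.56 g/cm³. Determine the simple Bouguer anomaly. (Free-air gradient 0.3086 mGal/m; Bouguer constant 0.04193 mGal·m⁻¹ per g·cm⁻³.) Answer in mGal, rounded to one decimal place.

-197.4

Free-air correction = 0.3086 × 3662.0 = 1130.09 mGal
Free-air anomaly = 978180.98 − 979115.39 + (1130.09) = 195.68 mGal
Bouguer slab correction = 0.04193 × 2.56 × 3662.0 = 393.08 mGal
Simple Bouguer anomaly = 195.68 − (393.08) = -197.40 mGal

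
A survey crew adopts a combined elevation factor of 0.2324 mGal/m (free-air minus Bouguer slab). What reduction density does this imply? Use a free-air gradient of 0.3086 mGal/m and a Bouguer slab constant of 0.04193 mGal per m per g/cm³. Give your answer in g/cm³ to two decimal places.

1.82

0.2324 = 0.3086 − 0.04193 × ρ
ρ = (0.3086 − 0.2324) / 0.04193 = 1.82 g/cm³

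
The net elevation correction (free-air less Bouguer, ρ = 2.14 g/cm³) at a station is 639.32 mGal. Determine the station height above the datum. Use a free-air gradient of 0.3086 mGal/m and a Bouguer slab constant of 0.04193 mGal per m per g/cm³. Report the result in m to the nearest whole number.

2921

Combined gradient = 0.3086 − 0.04193 × 2.14 = 0.2188698 mGal/m
h = 639.32 / 0.2188698 = 2921.01 m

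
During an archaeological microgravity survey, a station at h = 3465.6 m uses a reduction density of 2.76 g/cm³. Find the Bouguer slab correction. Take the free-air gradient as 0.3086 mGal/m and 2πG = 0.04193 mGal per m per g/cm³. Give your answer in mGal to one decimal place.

401.1

Bouguer slab correction = 0.04193 × 2.76 × 3465.6 = 401.1 mGal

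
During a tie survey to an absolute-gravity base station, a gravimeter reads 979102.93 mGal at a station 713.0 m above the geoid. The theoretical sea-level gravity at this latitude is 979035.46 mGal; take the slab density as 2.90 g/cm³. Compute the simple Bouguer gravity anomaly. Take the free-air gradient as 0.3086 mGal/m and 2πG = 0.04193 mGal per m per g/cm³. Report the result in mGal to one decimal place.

Free-air correction = 0.3086 × 713.0 = 220.03 mGal
Free-air anomaly = 979102.93 − 979035.46 + (220.03) = 287.50 mGal
Bouguer slab correction = 0.04193 × 2.90 × 713.0 = 86.70 mGal
Simple Bouguer anomaly = 287.50 − (86.70) = 200.80 mGal

200.8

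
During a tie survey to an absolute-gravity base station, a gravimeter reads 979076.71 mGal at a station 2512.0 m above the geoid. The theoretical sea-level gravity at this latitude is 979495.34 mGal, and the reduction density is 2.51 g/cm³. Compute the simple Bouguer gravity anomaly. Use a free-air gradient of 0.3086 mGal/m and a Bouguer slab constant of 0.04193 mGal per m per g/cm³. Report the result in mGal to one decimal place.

Free-air correction = 0.3086 × 2512.0 = 775.20 mGal
Free-air anomaly = 979076.71 − 979495.34 + (775.20) = 356.57 mGal
Bouguer slab correction = 0.04193 × 2.51 × 2512.0 = 264.37 mGal
Simple Bouguer anomaly = 356.57 − (264.37) = 92.20 mGal

92.2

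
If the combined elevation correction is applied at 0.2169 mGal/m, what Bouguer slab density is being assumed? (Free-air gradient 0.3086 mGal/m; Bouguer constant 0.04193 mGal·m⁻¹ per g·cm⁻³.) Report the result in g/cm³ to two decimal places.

0.2169 = 0.3086 − 0.04193 × ρ
ρ = (0.3086 − 0.2169) / 0.04193 = 2.19 g/cm³

2.19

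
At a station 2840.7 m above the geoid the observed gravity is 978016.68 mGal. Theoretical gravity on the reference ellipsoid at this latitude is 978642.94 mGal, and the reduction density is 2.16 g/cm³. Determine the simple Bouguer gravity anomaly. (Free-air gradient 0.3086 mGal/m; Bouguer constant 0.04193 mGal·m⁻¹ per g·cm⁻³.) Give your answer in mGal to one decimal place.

Free-air correction = 0.3086 × 2840.7 = 876.64 mGal
Free-air anomaly = 978016.68 − 978642.94 + (876.64) = 250.38 mGal
Bouguer slab correction = 0.04193 × 2.16 × 2840.7 = 257.28 mGal
Simple Bouguer anomaly = 250.38 − (257.28) = -6.90 mGal

-6.9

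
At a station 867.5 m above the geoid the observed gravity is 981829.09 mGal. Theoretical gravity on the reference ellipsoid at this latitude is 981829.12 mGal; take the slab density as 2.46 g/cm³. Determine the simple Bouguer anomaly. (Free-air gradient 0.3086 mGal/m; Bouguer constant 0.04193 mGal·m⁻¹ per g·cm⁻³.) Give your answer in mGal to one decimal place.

Free-air correction = 0.3086 × 867.5 = 267.71 mGal
Free-air anomaly = 981829.09 − 981829.12 + (267.71) = 267.68 mGal
Bouguer slab correction = 0.04193 × 2.46 × 867.5 = 89.48 mGal
Simple Bouguer anomaly = 267.68 − (89.48) = 178.20 mGal

178.2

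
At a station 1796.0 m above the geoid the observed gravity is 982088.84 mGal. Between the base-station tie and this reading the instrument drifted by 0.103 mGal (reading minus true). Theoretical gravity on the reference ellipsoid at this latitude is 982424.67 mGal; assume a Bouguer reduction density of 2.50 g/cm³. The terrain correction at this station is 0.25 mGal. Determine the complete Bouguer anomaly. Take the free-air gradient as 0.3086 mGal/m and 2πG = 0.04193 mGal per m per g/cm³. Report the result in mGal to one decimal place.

30.3

Drift-corrected reading = 982088.84 − (0.103) = 982088.737 mGal
Free-air correction = 0.3086 × 1796.0 = 554.25 mGal
Free-air anomaly = 982088.737 − 982424.67 + (554.25) = 218.317 mGal
Bouguer slab correction = 0.04193 × 2.50 × 1796.0 = 188.27 mGal
Simple Bouguer anomaly = 218.317 − (188.27) = 30.047 mGal
Complete Bouguer anomaly = 30.047 + 0.25 = 30.297 mGal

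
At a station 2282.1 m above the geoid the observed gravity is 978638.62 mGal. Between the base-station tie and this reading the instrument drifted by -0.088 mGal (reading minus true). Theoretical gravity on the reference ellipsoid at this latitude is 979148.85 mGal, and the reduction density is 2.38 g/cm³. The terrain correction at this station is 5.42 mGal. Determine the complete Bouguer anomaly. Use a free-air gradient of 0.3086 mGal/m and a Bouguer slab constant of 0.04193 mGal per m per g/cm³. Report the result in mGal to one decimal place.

-28.2

Drift-corrected reading = 978638.62 − (-0.088) = 978638.708 mGal
Free-air correction = 0.3086 × 2282.1 = 704.26 mGal
Free-air anomaly = 978638.708 − 979148.85 + (704.26) = 194.118 mGal
Bouguer slab correction = 0.04193 × 2.38 × 2282.1 = 227.74 mGal
Simple Bouguer anomaly = 194.118 − (227.74) = -33.622 mGal
Complete Bouguer anomaly = -33.622 + 5.42 = -28.202 mGal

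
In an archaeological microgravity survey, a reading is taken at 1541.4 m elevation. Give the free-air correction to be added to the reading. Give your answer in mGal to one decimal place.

Free-air correction = 0.3086 × 1541.4 = 475.7 mGal

475.7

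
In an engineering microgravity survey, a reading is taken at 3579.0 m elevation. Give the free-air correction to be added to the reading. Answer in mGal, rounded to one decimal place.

Free-air correction = 0.3086 × 3579.0 = 1104.5 mGal

1104.5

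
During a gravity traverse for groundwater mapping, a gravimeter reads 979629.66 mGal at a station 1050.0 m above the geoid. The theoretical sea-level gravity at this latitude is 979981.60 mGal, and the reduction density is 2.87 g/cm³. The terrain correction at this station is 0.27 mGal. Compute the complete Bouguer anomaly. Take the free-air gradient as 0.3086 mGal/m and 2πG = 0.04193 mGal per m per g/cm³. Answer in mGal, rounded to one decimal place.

-154.0

Free-air correction = 0.3086 × 1050.0 = 324.03 mGal
Free-air anomaly = 979629.66 − 979981.60 + (324.03) = -27.91 mGal
Bouguer slab correction = 0.04193 × 2.87 × 1050.0 = 126.36 mGal
Simple Bouguer anomaly = -27.91 − (126.36) = -154.27 mGal
Complete Bouguer anomaly = -154.27 + 0.27 = -154.00 mGal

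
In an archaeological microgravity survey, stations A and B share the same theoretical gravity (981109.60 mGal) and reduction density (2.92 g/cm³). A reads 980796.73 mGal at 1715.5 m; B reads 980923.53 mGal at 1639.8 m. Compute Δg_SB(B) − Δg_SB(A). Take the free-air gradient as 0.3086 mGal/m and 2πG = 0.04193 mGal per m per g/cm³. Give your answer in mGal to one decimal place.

Δg_SB(A) = 980796.73 − 981109.60 + 0.3086×1715.5 − 0.04193×2.92×1715.5 = 6.50 mGal
Δg_SB(B) = 980923.53 − 981109.60 + 0.3086×1639.8 − 0.04193×2.92×1639.8 = 119.20 mGal
Difference = 119.20 − (6.50) = 112.70 mGal

112.7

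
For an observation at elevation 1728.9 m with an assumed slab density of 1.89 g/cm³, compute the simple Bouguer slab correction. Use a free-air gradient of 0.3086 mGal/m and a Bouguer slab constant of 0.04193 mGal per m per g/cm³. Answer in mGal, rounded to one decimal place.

Bouguer slab correction = 0.04193 × 1.89 × 1728.9 = 137.0 mGal

137.0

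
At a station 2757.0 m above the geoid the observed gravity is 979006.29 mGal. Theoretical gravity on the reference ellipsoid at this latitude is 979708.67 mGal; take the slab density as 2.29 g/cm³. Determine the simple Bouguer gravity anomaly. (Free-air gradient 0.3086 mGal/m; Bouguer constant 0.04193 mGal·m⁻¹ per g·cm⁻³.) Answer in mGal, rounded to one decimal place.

Free-air correction = 0.3086 × 2757.0 = 850.81 mGal
Free-air anomaly = 979006.29 − 979708.67 + (850.81) = 148.43 mGal
Bouguer slab correction = 0.04193 × 2.29 × 2757.0 = 264.73 mGal
Simple Bouguer anomaly = 148.43 − (264.73) = -116.30 mGal

-116.3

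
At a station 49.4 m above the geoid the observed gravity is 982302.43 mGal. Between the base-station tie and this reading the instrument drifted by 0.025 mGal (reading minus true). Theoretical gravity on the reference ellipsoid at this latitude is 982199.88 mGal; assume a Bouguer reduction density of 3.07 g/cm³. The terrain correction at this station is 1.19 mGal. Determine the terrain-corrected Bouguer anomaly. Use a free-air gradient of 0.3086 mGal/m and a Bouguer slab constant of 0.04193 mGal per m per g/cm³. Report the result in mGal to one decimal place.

Drift-corrected reading = 982302.43 − (0.025) = 982302.405 mGal
Free-air correction = 0.3086 × 49.4 = 15.24 mGal
Free-air anomaly = 982302.405 − 982199.88 + (15.24) = 117.765 mGal
Bouguer slab correction = 0.04193 × 3.07 × 49.4 = 6.36 mGal
Simple Bouguer anomaly = 117.765 − (6.36) = 111.405 mGal
Complete Bouguer anomaly = 111.405 + 1.19 = 112.595 mGal

112.6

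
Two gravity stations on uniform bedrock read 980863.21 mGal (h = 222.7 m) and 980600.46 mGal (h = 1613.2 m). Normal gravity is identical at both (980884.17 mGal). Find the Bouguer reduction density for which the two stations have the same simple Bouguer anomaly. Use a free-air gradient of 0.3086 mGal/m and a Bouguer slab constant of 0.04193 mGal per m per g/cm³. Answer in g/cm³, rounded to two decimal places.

2.85

Δg_obs = 980600.46 − 980863.21 = -262.75 mGal over Δh = 1613.2 − 222.7 = 1390.5 m
Equal Bouguer anomalies ⇒ Δg_obs + (0.3086 − 0.04193ρ)·Δh = 0
0.3086 − 0.04193ρ = −Δg_obs/Δh = 0.18896
ρ = (0.3086 − 0.18896) / 0.04193 = 2.85 g/cm³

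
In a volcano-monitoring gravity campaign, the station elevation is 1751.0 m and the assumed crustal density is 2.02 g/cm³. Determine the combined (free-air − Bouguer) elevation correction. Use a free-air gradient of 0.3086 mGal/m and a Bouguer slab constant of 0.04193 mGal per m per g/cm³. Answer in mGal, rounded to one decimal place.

Combined gradient = 0.3086 − 0.04193 × 2.02 = 0.2239014 mGal/m
Combined elevation correction = 0.2239014 × 1751.0 = 392.1 mGal

392.1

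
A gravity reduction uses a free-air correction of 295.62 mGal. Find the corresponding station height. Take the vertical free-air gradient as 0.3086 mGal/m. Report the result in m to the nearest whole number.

h = 295.62 / 0.3086 = 957.94 m

958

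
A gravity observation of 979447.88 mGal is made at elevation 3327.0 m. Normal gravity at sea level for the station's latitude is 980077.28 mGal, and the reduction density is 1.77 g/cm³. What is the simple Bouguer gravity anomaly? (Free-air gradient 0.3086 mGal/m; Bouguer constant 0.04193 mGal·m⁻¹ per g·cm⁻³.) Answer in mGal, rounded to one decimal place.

150.4

Free-air correction = 0.3086 × 3327.0 = 1026.71 mGal
Free-air anomaly = 979447.88 − 980077.28 + (1026.71) = 397.31 mGal
Bouguer slab correction = 0.04193 × 1.77 × 3327.0 = 246.92 mGal
Simple Bouguer anomaly = 397.31 − (246.92) = 150.39 mGal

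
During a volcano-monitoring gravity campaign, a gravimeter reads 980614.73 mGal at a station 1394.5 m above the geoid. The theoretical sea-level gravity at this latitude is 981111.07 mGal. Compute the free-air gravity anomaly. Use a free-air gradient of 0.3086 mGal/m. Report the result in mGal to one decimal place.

Free-air correction = 0.3086 × 1394.5 = 430.34 mGal
Free-air anomaly = 980614.73 − 981111.07 + (430.34) = -66.00 mGal

-66.0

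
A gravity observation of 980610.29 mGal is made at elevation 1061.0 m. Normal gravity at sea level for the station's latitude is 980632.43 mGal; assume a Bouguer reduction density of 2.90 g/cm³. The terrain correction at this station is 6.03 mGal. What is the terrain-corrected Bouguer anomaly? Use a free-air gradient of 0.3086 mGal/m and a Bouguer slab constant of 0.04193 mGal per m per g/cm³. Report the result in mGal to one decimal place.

182.3

Free-air correction = 0.3086 × 1061.0 = 327.42 mGal
Free-air anomaly = 980610.29 − 980632.43 + (327.42) = 305.28 mGal
Bouguer slab correction = 0.04193 × 2.90 × 1061.0 = 129.01 mGal
Simple Bouguer anomaly = 305.28 − (129.01) = 176.27 mGal
Complete Bouguer anomaly = 176.27 + 6.03 = 182.30 mGal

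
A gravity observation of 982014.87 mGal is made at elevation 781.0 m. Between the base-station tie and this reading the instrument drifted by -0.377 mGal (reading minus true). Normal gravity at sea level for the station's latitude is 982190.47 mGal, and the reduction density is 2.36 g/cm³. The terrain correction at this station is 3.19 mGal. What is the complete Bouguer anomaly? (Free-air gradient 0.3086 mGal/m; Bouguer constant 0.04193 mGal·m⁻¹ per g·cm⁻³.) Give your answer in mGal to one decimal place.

-8.3

Drift-corrected reading = 982014.87 − (-0.377) = 982015.247 mGal
Free-air correction = 0.3086 × 781.0 = 241.02 mGal
Free-air anomaly = 982015.247 − 982190.47 + (241.02) = 65.797 mGal
Bouguer slab correction = 0.04193 × 2.36 × 781.0 = 77.28 mGal
Simple Bouguer anomaly = 65.797 − (77.28) = -11.483 mGal
Complete Bouguer anomaly = -11.483 + 3.19 = -8.293 mGal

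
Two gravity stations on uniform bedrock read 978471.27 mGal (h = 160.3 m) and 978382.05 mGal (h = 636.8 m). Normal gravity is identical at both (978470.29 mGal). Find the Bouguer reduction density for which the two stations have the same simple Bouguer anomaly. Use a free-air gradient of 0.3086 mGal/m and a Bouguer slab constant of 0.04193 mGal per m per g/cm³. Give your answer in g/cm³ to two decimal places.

Δg_obs = 978382.05 − 978471.27 = -89.22 mGal over Δh = 636.8 − 160.3 = 476.5 m
Equal Bouguer anomalies ⇒ Δg_obs + (0.3086 − 0.04193ρ)·Δh = 0
0.3086 − 0.04193ρ = −Δg_obs/Δh = 0.18724
ρ = (0.3086 − 0.18724) / 0.04193 = 2.89 g/cm³

2.89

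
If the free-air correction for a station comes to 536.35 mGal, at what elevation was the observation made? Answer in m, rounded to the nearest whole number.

1738

h = 536.35 / 0.3086 = 1738.01 m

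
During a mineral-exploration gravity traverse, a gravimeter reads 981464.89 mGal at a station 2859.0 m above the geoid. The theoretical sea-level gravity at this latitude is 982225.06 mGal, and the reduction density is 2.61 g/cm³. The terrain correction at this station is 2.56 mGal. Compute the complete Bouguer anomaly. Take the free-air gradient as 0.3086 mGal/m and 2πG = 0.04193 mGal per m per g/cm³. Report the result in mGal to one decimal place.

Free-air correction = 0.3086 × 2859.0 = 882.29 mGal
Free-air anomaly = 981464.89 − 982225.06 + (882.29) = 122.12 mGal
Bouguer slab correction = 0.04193 × 2.61 × 2859.0 = 312.88 mGal
Simple Bouguer anomaly = 122.12 − (312.88) = -190.76 mGal
Complete Bouguer anomaly = -190.76 + 2.56 = -188.20 mGal

-188.2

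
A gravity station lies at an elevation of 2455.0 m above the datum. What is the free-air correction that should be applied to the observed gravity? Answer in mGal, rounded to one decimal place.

Free-air correction = 0.3086 × 2455.0 = 757.6 mGal

757.6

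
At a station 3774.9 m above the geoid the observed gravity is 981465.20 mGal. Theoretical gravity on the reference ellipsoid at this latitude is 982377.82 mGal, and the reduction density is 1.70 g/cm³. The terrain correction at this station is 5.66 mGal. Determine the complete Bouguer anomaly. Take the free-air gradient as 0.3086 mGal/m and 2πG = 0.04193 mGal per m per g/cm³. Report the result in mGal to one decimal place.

Free-air correction = 0.3086 × 3774.9 = 1164.93 mGal
Free-air anomaly = 981465.20 − 982377.82 + (1164.93) = 252.31 mGal
Bouguer slab correction = 0.04193 × 1.70 × 3774.9 = 269.08 mGal
Simple Bouguer anomaly = 252.31 − (269.08) = -16.77 mGal
Complete Bouguer anomaly = -16.77 + 5.66 = -11.11 mGal

-11.1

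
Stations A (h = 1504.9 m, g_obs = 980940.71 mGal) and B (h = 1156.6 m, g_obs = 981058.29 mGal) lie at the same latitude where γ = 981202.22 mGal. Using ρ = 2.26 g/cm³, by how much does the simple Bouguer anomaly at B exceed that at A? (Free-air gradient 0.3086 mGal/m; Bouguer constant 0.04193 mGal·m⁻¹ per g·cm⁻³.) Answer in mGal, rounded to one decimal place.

43.1

Δg_SB(A) = 980940.71 − 981202.22 + 0.3086×1504.9 − 0.04193×2.26×1504.9 = 60.30 mGal
Δg_SB(B) = 981058.29 − 981202.22 + 0.3086×1156.6 − 0.04193×2.26×1156.6 = 103.40 mGal
Difference = 103.40 − (60.30) = 43.10 mGal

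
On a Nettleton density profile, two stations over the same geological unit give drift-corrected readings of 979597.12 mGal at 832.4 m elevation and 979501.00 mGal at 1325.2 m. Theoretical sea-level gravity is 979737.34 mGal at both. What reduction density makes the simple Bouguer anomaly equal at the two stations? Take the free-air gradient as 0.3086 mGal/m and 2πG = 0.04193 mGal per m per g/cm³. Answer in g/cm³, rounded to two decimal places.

2.71

Δg_obs = 979501.00 − 979597.12 = -96.12 mGal over Δh = 1325.2 − 832.4 = 492.8 m
Equal Bouguer anomalies ⇒ Δg_obs + (0.3086 − 0.04193ρ)·Δh = 0
0.3086 − 0.04193ρ = −Δg_obs/Δh = 0.19505
ρ = (0.3086 − 0.19505) / 0.04193 = 2.71 g/cm³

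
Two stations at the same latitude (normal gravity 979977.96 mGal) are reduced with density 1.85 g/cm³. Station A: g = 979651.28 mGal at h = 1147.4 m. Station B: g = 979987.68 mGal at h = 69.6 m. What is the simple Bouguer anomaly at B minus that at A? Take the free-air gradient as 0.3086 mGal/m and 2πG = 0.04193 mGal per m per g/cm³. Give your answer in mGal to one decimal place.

87.4

Δg_SB(A) = 979651.28 − 979977.96 + 0.3086×1147.4 − 0.04193×1.85×1147.4 = -61.60 mGal
Δg_SB(B) = 979987.68 − 979977.96 + 0.3086×69.6 − 0.04193×1.85×69.6 = 25.80 mGal
Difference = 25.80 − (-61.60) = 87.40 mGal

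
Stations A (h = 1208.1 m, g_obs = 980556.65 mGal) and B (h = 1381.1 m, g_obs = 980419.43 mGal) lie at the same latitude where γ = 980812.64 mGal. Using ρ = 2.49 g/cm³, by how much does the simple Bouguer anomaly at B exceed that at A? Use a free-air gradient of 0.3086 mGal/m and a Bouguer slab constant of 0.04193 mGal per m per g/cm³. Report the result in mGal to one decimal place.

Δg_SB(A) = 980556.65 − 980812.64 + 0.3086×1208.1 − 0.04193×2.49×1208.1 = -9.30 mGal
Δg_SB(B) = 980419.43 − 980812.64 + 0.3086×1381.1 − 0.04193×2.49×1381.1 = -111.20 mGal
Difference = -111.20 − (-9.30) = -101.90 mGal

-101.9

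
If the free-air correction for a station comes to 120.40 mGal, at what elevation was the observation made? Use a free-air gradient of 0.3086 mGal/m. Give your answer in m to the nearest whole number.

h = 120.40 / 0.3086 = 390.15 m

390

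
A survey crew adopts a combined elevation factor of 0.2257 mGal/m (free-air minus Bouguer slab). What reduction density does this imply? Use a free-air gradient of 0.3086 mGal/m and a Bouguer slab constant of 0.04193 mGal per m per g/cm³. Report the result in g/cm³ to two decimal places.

0.2257 = 0.3086 − 0.04193 × ρ
ρ = (0.3086 − 0.2257) / 0.04193 = 1.98 g/cm³

1.98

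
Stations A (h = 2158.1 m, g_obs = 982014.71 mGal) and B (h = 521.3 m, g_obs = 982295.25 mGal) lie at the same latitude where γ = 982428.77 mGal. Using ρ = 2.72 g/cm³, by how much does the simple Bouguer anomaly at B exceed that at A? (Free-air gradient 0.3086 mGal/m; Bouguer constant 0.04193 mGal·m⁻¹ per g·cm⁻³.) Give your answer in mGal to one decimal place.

-37.9

Δg_SB(A) = 982014.71 − 982428.77 + 0.3086×2158.1 − 0.04193×2.72×2158.1 = 5.80 mGal
Δg_SB(B) = 982295.25 − 982428.77 + 0.3086×521.3 − 0.04193×2.72×521.3 = -32.10 mGal
Difference = -32.10 − (5.80) = -37.90 mGal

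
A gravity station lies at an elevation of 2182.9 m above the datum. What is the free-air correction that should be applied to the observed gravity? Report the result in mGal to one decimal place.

Free-air correction = 0.3086 × 2182.9 = 673.6 mGal

673.6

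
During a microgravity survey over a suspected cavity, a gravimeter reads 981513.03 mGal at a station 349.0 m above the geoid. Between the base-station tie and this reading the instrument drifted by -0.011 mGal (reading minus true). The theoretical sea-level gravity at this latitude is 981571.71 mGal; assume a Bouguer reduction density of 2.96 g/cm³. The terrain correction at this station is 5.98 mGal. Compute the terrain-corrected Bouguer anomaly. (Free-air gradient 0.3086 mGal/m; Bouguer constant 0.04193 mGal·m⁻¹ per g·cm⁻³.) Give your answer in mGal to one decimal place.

11.7

Drift-corrected reading = 981513.03 − (-0.011) = 981513.041 mGal
Free-air correction = 0.3086 × 349.0 = 107.70 mGal
Free-air anomaly = 981513.041 − 981571.71 + (107.70) = 49.031 mGal
Bouguer slab correction = 0.04193 × 2.96 × 349.0 = 43.32 mGal
Simple Bouguer anomaly = 49.031 − (43.32) = 5.711 mGal
Complete Bouguer anomaly = 5.711 + 5.98 = 11.691 mGal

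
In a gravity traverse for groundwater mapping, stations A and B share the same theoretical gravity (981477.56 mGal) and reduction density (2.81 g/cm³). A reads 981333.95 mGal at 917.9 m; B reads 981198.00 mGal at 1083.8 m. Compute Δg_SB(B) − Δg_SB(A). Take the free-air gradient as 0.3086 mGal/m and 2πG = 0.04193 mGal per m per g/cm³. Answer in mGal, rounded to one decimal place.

-104.3

Δg_SB(A) = 981333.95 − 981477.56 + 0.3086×917.9 − 0.04193×2.81×917.9 = 31.50 mGal
Δg_SB(B) = 981198.00 − 981477.56 + 0.3086×1083.8 − 0.04193×2.81×1083.8 = -72.80 mGal
Difference = -72.80 − (31.50) = -104.30 mGal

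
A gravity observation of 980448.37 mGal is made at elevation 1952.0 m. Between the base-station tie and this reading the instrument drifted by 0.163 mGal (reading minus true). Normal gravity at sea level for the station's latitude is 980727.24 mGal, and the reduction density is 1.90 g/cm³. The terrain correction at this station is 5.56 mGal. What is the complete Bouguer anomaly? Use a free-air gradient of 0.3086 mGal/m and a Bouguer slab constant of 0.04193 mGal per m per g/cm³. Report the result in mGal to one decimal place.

173.4

Drift-corrected reading = 980448.37 − (0.163) = 980448.207 mGal
Free-air correction = 0.3086 × 1952.0 = 602.39 mGal
Free-air anomaly = 980448.207 − 980727.24 + (602.39) = 323.357 mGal
Bouguer slab correction = 0.04193 × 1.90 × 1952.0 = 155.51 mGal
Simple Bouguer anomaly = 323.357 − (155.51) = 167.847 mGal
Complete Bouguer anomaly = 167.847 + 5.56 = 173.407 mGal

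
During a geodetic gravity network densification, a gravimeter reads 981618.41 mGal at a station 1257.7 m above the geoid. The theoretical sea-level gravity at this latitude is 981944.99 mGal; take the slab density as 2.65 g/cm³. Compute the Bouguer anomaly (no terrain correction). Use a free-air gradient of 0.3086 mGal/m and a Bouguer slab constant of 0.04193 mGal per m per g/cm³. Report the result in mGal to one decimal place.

Free-air correction = 0.3086 × 1257.7 = 388.13 mGal
Free-air anomaly = 981618.41 − 981944.99 + (388.13) = 61.55 mGal
Bouguer slab correction = 0.04193 × 2.65 × 1257.7 = 139.75 mGal
Simple Bouguer anomaly = 61.55 − (139.75) = -78.20 mGal

-78.2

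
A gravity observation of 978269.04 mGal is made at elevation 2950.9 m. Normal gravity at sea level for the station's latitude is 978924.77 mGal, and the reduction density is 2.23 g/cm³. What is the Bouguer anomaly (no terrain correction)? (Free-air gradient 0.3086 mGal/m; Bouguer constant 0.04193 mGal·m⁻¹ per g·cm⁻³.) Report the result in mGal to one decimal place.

Free-air correction = 0.3086 × 2950.9 = 910.65 mGal
Free-air anomaly = 978269.04 − 978924.77 + (910.65) = 254.92 mGal
Bouguer slab correction = 0.04193 × 2.23 × 2950.9 = 275.92 mGal
Simple Bouguer anomaly = 254.92 − (275.92) = -21.00 mGal

-21.0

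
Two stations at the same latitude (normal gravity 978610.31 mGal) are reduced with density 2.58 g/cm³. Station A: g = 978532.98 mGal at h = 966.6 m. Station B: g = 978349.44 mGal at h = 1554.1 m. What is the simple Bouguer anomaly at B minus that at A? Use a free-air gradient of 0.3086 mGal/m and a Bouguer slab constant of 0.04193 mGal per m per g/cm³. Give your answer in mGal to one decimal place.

-65.8

Δg_SB(A) = 978532.98 − 978610.31 + 0.3086×966.6 − 0.04193×2.58×966.6 = 116.40 mGal
Δg_SB(B) = 978349.44 − 978610.31 + 0.3086×1554.1 − 0.04193×2.58×1554.1 = 50.60 mGal
Difference = 50.60 − (116.40) = -65.80 mGal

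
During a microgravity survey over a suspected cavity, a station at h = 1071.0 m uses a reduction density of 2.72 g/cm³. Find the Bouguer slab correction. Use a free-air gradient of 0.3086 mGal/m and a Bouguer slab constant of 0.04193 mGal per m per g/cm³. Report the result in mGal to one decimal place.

122.1

Bouguer slab correction = 0.04193 × 2.72 × 1071.0 = 122.1 mGal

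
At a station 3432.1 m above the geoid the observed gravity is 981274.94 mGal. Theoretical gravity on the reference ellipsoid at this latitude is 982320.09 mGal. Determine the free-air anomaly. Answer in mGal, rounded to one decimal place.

14.0

Free-air correction = 0.3086 × 3432.1 = 1059.15 mGal
Free-air anomaly = 981274.94 − 982320.09 + (1059.15) = 14.00 mGal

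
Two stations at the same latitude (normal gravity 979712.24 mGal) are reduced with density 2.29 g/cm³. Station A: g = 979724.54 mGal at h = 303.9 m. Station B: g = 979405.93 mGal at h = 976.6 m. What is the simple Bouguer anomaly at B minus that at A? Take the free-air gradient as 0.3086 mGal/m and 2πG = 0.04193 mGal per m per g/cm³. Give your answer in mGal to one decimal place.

-175.6

Δg_SB(A) = 979724.54 − 979712.24 + 0.3086×303.9 − 0.04193×2.29×303.9 = 76.90 mGal
Δg_SB(B) = 979405.93 − 979712.24 + 0.3086×976.6 − 0.04193×2.29×976.6 = -98.70 mGal
Difference = -98.70 − (76.90) = -175.60 mGal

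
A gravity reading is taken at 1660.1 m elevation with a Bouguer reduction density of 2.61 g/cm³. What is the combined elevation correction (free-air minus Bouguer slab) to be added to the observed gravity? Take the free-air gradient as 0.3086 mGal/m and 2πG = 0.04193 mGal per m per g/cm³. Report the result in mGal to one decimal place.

330.6

Combined gradient = 0.3086 − 0.04193 × 2.61 = 0.1991627 mGal/m
Combined elevation correction = 0.1991627 × 1660.1 = 330.6 mGal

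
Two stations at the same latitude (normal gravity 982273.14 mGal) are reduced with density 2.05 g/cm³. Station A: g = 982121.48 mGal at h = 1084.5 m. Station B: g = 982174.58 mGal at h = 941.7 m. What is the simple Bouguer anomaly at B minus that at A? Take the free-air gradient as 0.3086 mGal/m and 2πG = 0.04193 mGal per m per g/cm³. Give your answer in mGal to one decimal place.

Δg_SB(A) = 982121.48 − 982273.14 + 0.3086×1084.5 − 0.04193×2.05×1084.5 = 89.80 mGal
Δg_SB(B) = 982174.58 − 982273.14 + 0.3086×941.7 − 0.04193×2.05×941.7 = 111.10 mGal
Difference = 111.10 − (89.80) = 21.30 mGal

21.3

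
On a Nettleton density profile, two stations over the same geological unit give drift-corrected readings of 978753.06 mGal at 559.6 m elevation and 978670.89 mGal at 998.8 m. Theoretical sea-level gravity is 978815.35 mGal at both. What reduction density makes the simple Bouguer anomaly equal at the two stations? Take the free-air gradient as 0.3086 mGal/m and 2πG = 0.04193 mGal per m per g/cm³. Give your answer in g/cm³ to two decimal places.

Δg_obs = 978670.89 − 978753.06 = -82.17 mGal over Δh = 998.8 − 559.6 = 439.2 m
Equal Bouguer anomalies ⇒ Δg_obs + (0.3086 − 0.04193ρ)·Δh = 0
0.3086 − 0.04193ρ = −Δg_obs/Δh = 0.18709
ρ = (0.3086 − 0.18709) / 0.04193 = 2.90 g/cm³

2.90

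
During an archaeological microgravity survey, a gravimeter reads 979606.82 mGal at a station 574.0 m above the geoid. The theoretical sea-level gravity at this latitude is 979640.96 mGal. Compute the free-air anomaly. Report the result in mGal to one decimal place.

Free-air correction = 0.3086 × 574.0 = 177.14 mGal
Free-air anomaly = 979606.82 − 979640.96 + (177.14) = 143.00 mGal

143.0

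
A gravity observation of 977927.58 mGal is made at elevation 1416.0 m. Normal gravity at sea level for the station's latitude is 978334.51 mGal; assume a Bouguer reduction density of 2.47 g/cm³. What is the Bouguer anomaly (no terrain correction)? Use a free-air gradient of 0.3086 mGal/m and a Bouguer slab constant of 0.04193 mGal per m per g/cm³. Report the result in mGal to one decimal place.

-116.6

Free-air correction = 0.3086 × 1416.0 = 436.98 mGal
Free-air anomaly = 977927.58 − 978334.51 + (436.98) = 30.05 mGal
Bouguer slab correction = 0.04193 × 2.47 × 1416.0 = 146.65 mGal
Simple Bouguer anomaly = 30.05 − (146.65) = -116.60 mGal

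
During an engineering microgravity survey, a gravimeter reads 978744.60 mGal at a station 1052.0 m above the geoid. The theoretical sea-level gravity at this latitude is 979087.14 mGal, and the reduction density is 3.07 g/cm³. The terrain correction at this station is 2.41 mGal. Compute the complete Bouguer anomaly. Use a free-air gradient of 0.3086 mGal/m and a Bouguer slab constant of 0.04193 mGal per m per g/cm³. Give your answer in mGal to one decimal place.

Free-air correction = 0.3086 × 1052.0 = 324.65 mGal
Free-air anomaly = 978744.60 − 979087.14 + (324.65) = -17.89 mGal
Bouguer slab correction = 0.04193 × 3.07 × 1052.0 = 135.42 mGal
Simple Bouguer anomaly = -17.89 − (135.42) = -153.31 mGal
Complete Bouguer anomaly = -153.31 + 2.41 = -150.90 mGal

-150.9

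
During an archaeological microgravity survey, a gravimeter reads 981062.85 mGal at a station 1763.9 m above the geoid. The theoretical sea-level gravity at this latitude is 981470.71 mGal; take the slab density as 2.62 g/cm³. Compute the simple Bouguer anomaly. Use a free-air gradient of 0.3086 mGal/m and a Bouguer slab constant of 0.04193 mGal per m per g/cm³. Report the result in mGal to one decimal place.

-57.3

Free-air correction = 0.3086 × 1763.9 = 544.34 mGal
Free-air anomaly = 981062.85 − 981470.71 + (544.34) = 136.48 mGal
Bouguer slab correction = 0.04193 × 2.62 × 1763.9 = 193.78 mGal
Simple Bouguer anomaly = 136.48 − (193.78) = -57.30 mGal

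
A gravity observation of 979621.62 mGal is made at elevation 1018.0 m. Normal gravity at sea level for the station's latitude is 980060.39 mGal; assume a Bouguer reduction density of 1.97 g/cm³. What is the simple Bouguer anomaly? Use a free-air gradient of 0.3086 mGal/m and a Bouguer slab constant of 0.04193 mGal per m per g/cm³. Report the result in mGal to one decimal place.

-208.7

Free-air correction = 0.3086 × 1018.0 = 314.15 mGal
Free-air anomaly = 979621.62 − 980060.39 + (314.15) = -124.62 mGal
Bouguer slab correction = 0.04193 × 1.97 × 1018.0 = 84.09 mGal
Simple Bouguer anomaly = -124.62 − (84.09) = -208.71 mGal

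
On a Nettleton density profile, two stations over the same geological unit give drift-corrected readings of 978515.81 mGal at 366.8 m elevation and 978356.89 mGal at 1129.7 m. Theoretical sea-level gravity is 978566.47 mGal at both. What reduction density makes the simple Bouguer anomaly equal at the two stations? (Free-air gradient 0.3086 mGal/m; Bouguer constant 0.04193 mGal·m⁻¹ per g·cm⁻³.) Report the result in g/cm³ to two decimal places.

2.39

Δg_obs = 978356.89 − 978515.81 = -158.92 mGal over Δh = 1129.7 − 366.8 = 762.9 m
Equal Bouguer anomalies ⇒ Δg_obs + (0.3086 − 0.04193ρ)·Δh = 0
0.3086 − 0.04193ρ = −Δg_obs/Δh = 0.20831
ρ = (0.3086 − 0.20831) / 0.04193 = 2.39 g/cm³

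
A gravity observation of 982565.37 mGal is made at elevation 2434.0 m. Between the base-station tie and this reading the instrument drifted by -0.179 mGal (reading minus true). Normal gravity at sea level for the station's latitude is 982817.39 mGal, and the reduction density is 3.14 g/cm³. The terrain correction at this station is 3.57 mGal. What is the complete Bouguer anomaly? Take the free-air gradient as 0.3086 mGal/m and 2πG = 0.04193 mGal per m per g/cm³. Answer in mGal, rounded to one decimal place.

182.4

Drift-corrected reading = 982565.37 − (-0.179) = 982565.549 mGal
Free-air correction = 0.3086 × 2434.0 = 751.13 mGal
Free-air anomaly = 982565.549 − 982817.39 + (751.13) = 499.289 mGal
Bouguer slab correction = 0.04193 × 3.14 × 2434.0 = 320.46 mGal
Simple Bouguer anomaly = 499.289 − (320.46) = 178.829 mGal
Complete Bouguer anomaly = 178.829 + 3.57 = 182.399 mGal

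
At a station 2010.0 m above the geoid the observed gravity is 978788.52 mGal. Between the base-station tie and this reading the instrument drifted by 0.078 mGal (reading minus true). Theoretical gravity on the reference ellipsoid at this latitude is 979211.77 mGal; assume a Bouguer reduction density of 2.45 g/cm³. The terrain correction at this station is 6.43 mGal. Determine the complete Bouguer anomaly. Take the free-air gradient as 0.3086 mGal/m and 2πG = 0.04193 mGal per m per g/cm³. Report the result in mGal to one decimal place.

Drift-corrected reading = 978788.52 − (0.078) = 978788.442 mGal
Free-air correction = 0.3086 × 2010.0 = 620.29 mGal
Free-air anomaly = 978788.442 − 979211.77 + (620.29) = 196.962 mGal
Bouguer slab correction = 0.04193 × 2.45 × 2010.0 = 206.48 mGal
Simple Bouguer anomaly = 196.962 − (206.48) = -9.518 mGal
Complete Bouguer anomaly = -9.518 + 6.43 = -3.088 mGal

-3.1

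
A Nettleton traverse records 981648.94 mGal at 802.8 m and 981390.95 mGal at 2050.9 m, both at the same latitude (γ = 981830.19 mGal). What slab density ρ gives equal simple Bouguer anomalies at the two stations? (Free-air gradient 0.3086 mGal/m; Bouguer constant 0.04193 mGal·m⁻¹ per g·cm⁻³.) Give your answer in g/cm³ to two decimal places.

Δg_obs = 981390.95 − 981648.94 = -257.99 mGal over Δh = 2050.9 − 802.8 = 1248.1 m
Equal Bouguer anomalies ⇒ Δg_obs + (0.3086 − 0.04193ρ)·Δh = 0
0.3086 − 0.04193ρ = −Δg_obs/Δh = 0.20671
ρ = (0.3086 − 0.20671) / 0.04193 = 2.43 g/cm³

2.43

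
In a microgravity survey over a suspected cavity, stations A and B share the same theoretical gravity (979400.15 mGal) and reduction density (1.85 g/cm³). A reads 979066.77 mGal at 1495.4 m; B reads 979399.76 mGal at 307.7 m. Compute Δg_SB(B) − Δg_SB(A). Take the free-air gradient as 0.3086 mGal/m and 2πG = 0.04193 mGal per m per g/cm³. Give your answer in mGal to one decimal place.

Δg_SB(A) = 979066.77 − 979400.15 + 0.3086×1495.4 − 0.04193×1.85×1495.4 = 12.10 mGal
Δg_SB(B) = 979399.76 − 979400.15 + 0.3086×307.7 − 0.04193×1.85×307.7 = 70.70 mGal
Difference = 70.70 − (12.10) = 58.60 mGal

58.6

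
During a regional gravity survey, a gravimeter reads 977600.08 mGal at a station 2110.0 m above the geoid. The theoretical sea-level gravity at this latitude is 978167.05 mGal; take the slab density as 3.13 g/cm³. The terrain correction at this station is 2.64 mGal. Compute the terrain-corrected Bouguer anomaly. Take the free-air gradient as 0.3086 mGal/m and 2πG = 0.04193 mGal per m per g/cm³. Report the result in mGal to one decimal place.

Free-air correction = 0.3086 × 2110.0 = 651.15 mGal
Free-air anomaly = 977600.08 − 978167.05 + (651.15) = 84.18 mGal
Bouguer slab correction = 0.04193 × 3.13 × 2110.0 = 276.92 mGal
Simple Bouguer anomaly = 84.18 − (276.92) = -192.74 mGal
Complete Bouguer anomaly = -192.74 + 2.64 = -190.10 mGal

-190.1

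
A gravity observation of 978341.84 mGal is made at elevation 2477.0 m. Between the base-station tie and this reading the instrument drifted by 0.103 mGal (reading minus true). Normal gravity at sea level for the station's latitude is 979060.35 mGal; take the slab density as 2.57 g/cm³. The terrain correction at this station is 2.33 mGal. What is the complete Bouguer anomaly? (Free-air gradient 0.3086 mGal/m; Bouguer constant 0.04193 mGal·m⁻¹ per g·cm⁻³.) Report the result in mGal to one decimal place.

Drift-corrected reading = 978341.84 − (0.103) = 978341.737 mGal
Free-air correction = 0.3086 × 2477.0 = 764.40 mGal
Free-air anomaly = 978341.737 − 979060.35 + (764.40) = 45.787 mGal
Bouguer slab correction = 0.04193 × 2.57 × 2477.0 = 266.92 mGal
Simple Bouguer anomaly = 45.787 − (266.92) = -221.133 mGal
Complete Bouguer anomaly = -221.133 + 2.33 = -218.803 mGal

-218.8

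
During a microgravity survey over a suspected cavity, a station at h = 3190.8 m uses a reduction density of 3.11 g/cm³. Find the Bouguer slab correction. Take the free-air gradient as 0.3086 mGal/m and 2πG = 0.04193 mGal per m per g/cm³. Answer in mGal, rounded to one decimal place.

Bouguer slab correction = 0.04193 × 3.11 × 3190.8 = 416.1 mGal

416.1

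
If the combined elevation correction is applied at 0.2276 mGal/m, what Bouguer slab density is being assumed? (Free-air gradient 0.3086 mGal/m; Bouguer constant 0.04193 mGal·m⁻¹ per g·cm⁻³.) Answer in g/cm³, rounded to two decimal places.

0.2276 = 0.3086 − 0.04193 × ρ
ρ = (0.3086 − 0.2276) / 0.04193 = 1.93 g/cm³

1.93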